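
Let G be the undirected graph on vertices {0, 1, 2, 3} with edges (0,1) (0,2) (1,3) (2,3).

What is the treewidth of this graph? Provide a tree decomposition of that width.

Each bag holds 3 vertices, so the decomposition has width 2, which upper-bounds the treewidth. The edges 3–2–0–1–3 form a cycle, so G is not a tree and its treewidth is at least 2. Therefore the treewidth is 2.

Treewidth 2.
One such decomposition:
Bags: B1 = {0, 2, 3}  B2 = {0, 1, 3}
Tree: B1–B2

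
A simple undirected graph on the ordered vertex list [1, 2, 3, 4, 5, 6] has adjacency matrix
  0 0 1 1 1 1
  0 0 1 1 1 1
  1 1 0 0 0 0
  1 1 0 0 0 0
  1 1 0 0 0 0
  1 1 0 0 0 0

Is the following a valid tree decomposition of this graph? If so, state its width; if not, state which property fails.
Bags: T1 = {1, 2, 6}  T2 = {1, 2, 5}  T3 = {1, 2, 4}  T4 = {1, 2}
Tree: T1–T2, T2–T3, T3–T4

A tree decomposition must satisfy three properties: every vertex lies in some bag; for every edge, both endpoints lie together in some bag; and for every vertex, the bags containing it form a connected subtree. Here vertex 3 appears in no bag, so the decomposition is invalid.

No — vertex 3 appears in no bag.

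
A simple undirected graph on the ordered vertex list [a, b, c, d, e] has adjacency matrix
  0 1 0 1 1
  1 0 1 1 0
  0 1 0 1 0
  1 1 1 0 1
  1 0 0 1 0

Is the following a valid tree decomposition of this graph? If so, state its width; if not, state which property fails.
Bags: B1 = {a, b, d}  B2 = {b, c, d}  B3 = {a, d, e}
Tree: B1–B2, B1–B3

Yes; width 2.

Every vertex of G appears in some bag (union = {a, b, c, d, e}); every edge is covered by a bag; and for each vertex v the set of bags containing v is connected in the bag tree. The decomposition is therefore valid. The largest bag has 3 vertices, so the width is 2.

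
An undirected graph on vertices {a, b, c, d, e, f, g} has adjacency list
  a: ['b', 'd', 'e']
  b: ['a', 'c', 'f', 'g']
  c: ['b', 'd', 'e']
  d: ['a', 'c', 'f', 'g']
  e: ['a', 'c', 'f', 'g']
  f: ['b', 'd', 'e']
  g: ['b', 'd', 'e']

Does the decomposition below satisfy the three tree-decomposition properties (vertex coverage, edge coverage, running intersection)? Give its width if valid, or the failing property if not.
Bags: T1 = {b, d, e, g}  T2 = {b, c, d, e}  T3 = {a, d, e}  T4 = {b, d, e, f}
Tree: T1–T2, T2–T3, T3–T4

No — edge (b,a) lies in no bag.

A tree decomposition must satisfy three properties: every vertex lies in some bag; for every edge, both endpoints lie together in some bag; and for every vertex, the bags containing it form a connected subtree. Here edge (b,a) lies in no bag, so the decomposition is invalid.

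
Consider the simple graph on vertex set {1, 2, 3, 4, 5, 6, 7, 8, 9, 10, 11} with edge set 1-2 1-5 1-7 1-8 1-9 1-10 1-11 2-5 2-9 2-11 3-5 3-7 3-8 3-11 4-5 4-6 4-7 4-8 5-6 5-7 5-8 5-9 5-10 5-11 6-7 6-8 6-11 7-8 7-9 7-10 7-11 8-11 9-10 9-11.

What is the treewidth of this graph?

A width-4 tree decomposition is:
Bags: B1 = {1, 5, 7, 9, 11}  B2 = {1, 5, 7, 8, 11}  B3 = {1, 5, 7, 9, 10}  B4 = {3, 5, 7, 8, 11}  B5 = {5, 6, 7, 8, 11}  B6 = {4, 5, 6, 7, 8}  B7 = {1, 2, 5, 9, 11}
Tree: B1–B2, B1–B3, B2–B4, B4–B5, B5–B6, B1–B7
Every bag has size at most 5, so the width is 5 − 1 = 4 and tw(G) ≤ 4. On the other hand G contains the 5-clique {1, 2, 5, 9, 11}. A clique must lie in a single bag of any decomposition, so no decomposition can have width below 4. Combining the bounds, tw(G) = 4.

4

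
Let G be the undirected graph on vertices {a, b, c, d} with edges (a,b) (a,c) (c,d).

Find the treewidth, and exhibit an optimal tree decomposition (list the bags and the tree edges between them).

Every bag has size at most 2, so the width is 2 − 1 = 1 and tw(G) ≤ 1. Since G has at least one edge (e.g. d–c), it is not an edgeless graph, so tw(G) ≥ 1. The upper and lower bounds meet at 1, so that is the treewidth.

Treewidth 1.
Bags: B1 = {c, d}  B2 = {a, c}  B3 = {a, b}
Tree: B1–B2, B2–B3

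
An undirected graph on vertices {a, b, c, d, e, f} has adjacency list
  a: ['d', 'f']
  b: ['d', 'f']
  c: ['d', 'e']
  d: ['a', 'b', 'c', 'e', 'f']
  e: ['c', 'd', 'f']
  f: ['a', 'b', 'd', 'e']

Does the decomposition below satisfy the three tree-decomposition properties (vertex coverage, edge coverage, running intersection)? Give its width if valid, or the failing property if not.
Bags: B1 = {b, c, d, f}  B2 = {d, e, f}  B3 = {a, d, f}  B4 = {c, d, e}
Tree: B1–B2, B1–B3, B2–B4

A tree decomposition must satisfy three properties: every vertex lies in some bag; for every edge, both endpoints lie together in some bag; and for every vertex, the bags containing it form a connected subtree. Here bags containing vertex c are not connected in the tree, so the decomposition is invalid.

No — bags containing vertex c are not connected in the tree.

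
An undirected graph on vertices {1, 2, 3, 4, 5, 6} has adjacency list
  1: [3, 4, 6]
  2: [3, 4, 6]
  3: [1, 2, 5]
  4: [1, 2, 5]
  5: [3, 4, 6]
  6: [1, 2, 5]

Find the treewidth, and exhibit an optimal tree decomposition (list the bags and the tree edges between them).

Treewidth 3.
Bags: B1 = {3, 4, 5, 6}  B2 = {1, 3, 4, 6}  B3 = {2, 3, 4, 6}
Tree: B1–B2, B2–B3

The largest bag has 4 vertices, giving width 3; this decomposition certifies tw(G) ≤ 3. For the lower bound: the 4 vertex sets {3,5}, {1,6}, {4}, {2} are disjoint, each induces a connected subgraph, and every pair is joined by at least one edge of G. Contracting each set to a single vertex therefore yields K_{4} as a minor, and since treewidth is minor-monotone, tw(G) ≥ tw(K_{4}) = 3. The upper and lower bounds meet at 3, so that is the treewidth.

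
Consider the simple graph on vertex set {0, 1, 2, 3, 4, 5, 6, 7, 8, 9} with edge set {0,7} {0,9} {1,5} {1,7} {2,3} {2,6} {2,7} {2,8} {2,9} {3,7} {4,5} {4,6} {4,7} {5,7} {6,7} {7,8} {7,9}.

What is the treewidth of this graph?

A width-2 tree decomposition is:
Bags: B1 = {4, 6, 7}  B2 = {2, 6, 7}  B3 = {4, 5, 7}  B4 = {2, 3, 7}  B5 = {2, 7, 9}  B6 = {0, 7, 9}  B7 = {2, 7, 8}  B8 = {1, 5, 7}
Tree: B1–B2, B1–B3, B2–B4, B4–B5, B5–B6, B2–B7, B3–B8
Each bag holds 3 vertices, so the decomposition has width 2, which upper-bounds the treewidth. For the lower bound, the 3 vertices {0, 7, 9} are pairwise adjacent, and any tree decomposition puts a clique entirely inside one bag — forcing width ≥ 2. Hence tw(G) = 2 exactly.

2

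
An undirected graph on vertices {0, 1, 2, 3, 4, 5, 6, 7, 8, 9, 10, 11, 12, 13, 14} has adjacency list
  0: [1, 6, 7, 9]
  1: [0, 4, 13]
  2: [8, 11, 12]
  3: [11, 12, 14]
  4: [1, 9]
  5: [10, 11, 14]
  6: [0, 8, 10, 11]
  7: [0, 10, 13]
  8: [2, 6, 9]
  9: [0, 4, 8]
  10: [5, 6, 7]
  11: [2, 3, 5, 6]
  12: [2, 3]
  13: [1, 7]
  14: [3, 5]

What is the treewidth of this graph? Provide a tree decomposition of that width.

Each bag holds 4 vertices, so the decomposition has width 3, which upper-bounds the treewidth. For the lower bound: the 4 vertex sets {1,4,13}, {9}, {0}, {6,7,8,10} are disjoint, each induces a connected subgraph, and every pair is joined by at least one edge of G. Contracting each set to a single vertex therefore yields K_{4} as a minor, and since treewidth is minor-monotone, tw(G) ≥ tw(K_{4}) = 3. Hence tw(G) = 3 exactly.

Treewidth 3.
Bags: B1 = {1, 4, 9, 13}  B2 = {0, 1, 9, 13}  B3 = {0, 7, 9, 13}  B4 = {0, 7, 8, 9}  B5 = {0, 6, 7, 8}  B6 = {6, 7, 8, 10}  B7 = {2, 6, 8, 10}  B8 = {2, 6, 10, 11}  B9 = {2, 5, 10, 11}  B10 = {2, 5, 11, 12}  B11 = {3, 5, 11, 12}  B12 = {3, 5, 12, 14}
Tree: B1–B2, B2–B3, B3–B4, B4–B5, B5–B6, B6–B7, B7–B8, B8–B9, B9–B10, B10–B11, B11–B12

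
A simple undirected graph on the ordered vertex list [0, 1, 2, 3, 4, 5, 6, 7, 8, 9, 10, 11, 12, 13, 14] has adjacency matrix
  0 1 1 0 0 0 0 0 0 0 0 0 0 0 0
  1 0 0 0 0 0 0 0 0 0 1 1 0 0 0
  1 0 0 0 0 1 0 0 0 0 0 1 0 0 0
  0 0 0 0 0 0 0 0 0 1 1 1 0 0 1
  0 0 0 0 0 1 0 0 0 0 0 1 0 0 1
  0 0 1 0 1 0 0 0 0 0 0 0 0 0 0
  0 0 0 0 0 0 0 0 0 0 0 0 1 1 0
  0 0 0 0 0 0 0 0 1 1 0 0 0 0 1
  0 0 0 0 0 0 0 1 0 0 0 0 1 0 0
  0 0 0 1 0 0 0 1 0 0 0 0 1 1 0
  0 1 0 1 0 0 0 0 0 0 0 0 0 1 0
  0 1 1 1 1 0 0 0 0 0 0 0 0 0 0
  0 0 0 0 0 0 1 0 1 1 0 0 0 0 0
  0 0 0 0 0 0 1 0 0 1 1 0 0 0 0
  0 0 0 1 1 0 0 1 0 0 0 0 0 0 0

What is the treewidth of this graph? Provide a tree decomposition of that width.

Treewidth 3.
One such decomposition:
Bags: B1 = {6, 7, 8, 12}  B2 = {6, 7, 9, 12}  B3 = {6, 7, 9, 13}  B4 = {7, 9, 13, 14}  B5 = {3, 9, 13, 14}  B6 = {3, 10, 13, 14}  B7 = {3, 4, 10, 14}  B8 = {3, 4, 10, 11}  B9 = {1, 4, 10, 11}  B10 = {1, 4, 5, 11}  B11 = {1, 2, 5, 11}  B12 = {0, 1, 2, 5}
Tree: B1–B2, B2–B3, B3–B4, B4–B5, B5–B6, B6–B7, B7–B8, B8–B9, B9–B10, B10–B11, B11–B12

The largest bag has 4 vertices, giving width 3; this decomposition certifies tw(G) ≤ 3. For the lower bound: the 4 vertex sets {6,8,12}, {7}, {9}, {3,10,13,14} are disjoint, each induces a connected subgraph, and every pair is joined by at least one edge of G. Contracting each set to a single vertex therefore yields K_{4} as a minor, and since treewidth is minor-monotone, tw(G) ≥ tw(K_{4}) = 3. The upper and lower bounds meet at 3, so that is the treewidth.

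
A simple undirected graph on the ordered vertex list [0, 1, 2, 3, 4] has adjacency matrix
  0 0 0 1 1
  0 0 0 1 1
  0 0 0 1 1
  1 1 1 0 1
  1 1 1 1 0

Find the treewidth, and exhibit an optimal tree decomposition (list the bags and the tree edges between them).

Every bag has size at most 3, so the width is 3 − 1 = 2 and tw(G) ≤ 2. On the other hand G contains the 3-clique {0, 3, 4}. A clique must lie in a single bag of any decomposition, so no decomposition can have width below 2. Therefore the treewidth is 2.

Treewidth 2.
One optimal decomposition is:
Bags: B1 = {2, 3, 4}  B2 = {0, 3, 4}  B3 = {1, 3, 4}
Tree: B1–B2, B2–B3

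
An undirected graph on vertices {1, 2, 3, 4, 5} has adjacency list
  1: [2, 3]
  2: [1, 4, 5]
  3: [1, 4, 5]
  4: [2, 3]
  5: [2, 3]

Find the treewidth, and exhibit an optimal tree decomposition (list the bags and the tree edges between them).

Treewidth 2.
One optimal decomposition is:
Bags: B1 = {2, 3, 5}  B2 = {1, 2, 3}  B3 = {2, 3, 4}
Tree: B1–B2, B2–B3

Every bag has size at most 3, so the width is 3 − 1 = 2 and tw(G) ≤ 2. For the lower bound, G contains the cycle 5–3–1–2–5, so G is not a forest; only forests have treewidth ≤ 1, hence tw(G) ≥ 2. Therefore the treewidth is 2.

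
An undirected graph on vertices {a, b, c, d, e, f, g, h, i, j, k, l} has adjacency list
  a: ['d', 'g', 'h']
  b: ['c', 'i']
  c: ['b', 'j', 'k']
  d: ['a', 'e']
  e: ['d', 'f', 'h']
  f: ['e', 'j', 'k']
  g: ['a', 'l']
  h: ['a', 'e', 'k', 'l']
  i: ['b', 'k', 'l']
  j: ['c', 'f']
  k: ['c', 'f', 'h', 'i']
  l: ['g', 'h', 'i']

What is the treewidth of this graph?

A width-3 tree decomposition is:
Bags: B1 = {b, c, f, j}  B2 = {b, c, f, k}  B3 = {b, f, i, k}  B4 = {e, f, i, k}  B5 = {e, h, i, k}  B6 = {e, h, i, l}  B7 = {d, e, h, l}  B8 = {a, d, h, l}  B9 = {a, d, g, l}
Tree: B1–B2, B2–B3, B3–B4, B4–B5, B5–B6, B6–B7, B7–B8, B8–B9
Every bag has size at most 4, so the width is 4 − 1 = 3 and tw(G) ≤ 3. For the lower bound: the 4 vertex sets {b,c,j}, {f}, {k}, {e,h,i,l} are disjoint, each induces a connected subgraph, and every pair is joined by at least one edge of G. Contracting each set to a single vertex therefore yields K_{4} as a minor, and since treewidth is minor-monotone, tw(G) ≥ tw(K_{4}) = 3. Hence tw(G) = 3 exactly.

3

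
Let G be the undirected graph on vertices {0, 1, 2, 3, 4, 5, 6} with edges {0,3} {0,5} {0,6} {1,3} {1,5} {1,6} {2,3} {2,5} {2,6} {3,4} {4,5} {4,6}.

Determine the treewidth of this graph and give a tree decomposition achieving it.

Each bag holds 4 vertices, so the decomposition has width 3, which upper-bounds the treewidth. For the lower bound: the 4 vertex sets {2,5}, {3,4}, {6}, {1} are disjoint, each induces a connected subgraph, and every pair is joined by at least one edge of G. Contracting each set to a single vertex therefore yields K_{4} as a minor, and since treewidth is minor-monotone, tw(G) ≥ tw(K_{4}) = 3. Hence tw(G) = 3 exactly.

Treewidth 3.
One optimal decomposition is:
Bags: B1 = {2, 3, 5, 6}  B2 = {3, 4, 5, 6}  B3 = {1, 3, 5, 6}  B4 = {0, 3, 5, 6}
Tree: B1–B2, B2–B3, B3–B4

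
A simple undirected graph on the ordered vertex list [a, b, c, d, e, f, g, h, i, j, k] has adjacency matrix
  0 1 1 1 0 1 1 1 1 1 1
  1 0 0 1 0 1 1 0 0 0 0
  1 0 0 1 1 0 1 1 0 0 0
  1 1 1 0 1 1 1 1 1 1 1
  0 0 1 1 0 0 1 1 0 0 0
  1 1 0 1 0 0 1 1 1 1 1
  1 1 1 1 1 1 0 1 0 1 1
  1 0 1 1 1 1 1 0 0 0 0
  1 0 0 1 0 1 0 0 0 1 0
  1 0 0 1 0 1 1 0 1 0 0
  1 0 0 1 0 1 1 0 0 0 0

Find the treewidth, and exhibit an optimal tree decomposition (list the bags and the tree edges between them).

Treewidth 4.
Bags: B1 = {a, d, f, g, k}  B2 = {a, d, f, g, h}  B3 = {a, b, d, f, g}  B4 = {a, c, d, g, h}  B5 = {c, d, e, g, h}  B6 = {a, d, f, g, j}  B7 = {a, d, f, i, j}
Tree: B1–B2, B1–B3, B2–B4, B4–B5, B3–B6, B6–B7

Every bag has size at most 5, so the width is 5 − 1 = 4 and tw(G) ≤ 4. For the lower bound, the 5 vertices {c, d, e, g, h} are pairwise adjacent, and any tree decomposition puts a clique entirely inside one bag — forcing width ≥ 4. Combining the bounds, tw(G) = 4.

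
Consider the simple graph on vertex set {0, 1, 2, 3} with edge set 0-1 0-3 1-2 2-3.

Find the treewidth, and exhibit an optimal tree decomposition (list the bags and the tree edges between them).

The largest bag has 3 vertices, giving width 2; this decomposition certifies tw(G) ≤ 2. Since 3–2–1–0–3 is a cycle in G, G is not acyclic. Forests are exactly the graphs of treewidth ≤ 1, so tw(G) ≥ 2. Hence tw(G) = 2 exactly.

Treewidth 2.
Bags: B1 = {1, 2, 3}  B2 = {0, 1, 3}
Tree: B1–B2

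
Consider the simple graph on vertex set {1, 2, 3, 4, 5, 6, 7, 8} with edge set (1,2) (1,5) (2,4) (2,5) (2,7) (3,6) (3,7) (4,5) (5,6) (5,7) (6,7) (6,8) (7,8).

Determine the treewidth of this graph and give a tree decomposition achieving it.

Treewidth 2.
One optimal decomposition is:
Bags: B1 = {3, 6, 7}  B2 = {6, 7, 8}  B3 = {5, 6, 7}  B4 = {2, 5, 7}  B5 = {1, 2, 5}  B6 = {2, 4, 5}
Tree: B1–B2, B1–B3, B3–B4, B4–B5, B4–B6

Every bag has size at most 3, so the width is 3 − 1 = 2 and tw(G) ≤ 2. Conversely, {6, 7, 8} is a clique of size 3, and the vertices of any clique must share a bag in every tree decomposition; so some bag has ≥ 3 vertices and tw(G) ≥ 2. Hence tw(G) = 2 exactly.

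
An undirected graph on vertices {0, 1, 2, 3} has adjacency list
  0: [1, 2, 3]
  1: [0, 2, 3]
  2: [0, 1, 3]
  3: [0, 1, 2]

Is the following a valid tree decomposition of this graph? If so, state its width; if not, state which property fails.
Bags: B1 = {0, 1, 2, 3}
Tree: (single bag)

Vertex coverage: the bags together contain {0, 1, 2, 3}, the full vertex set. Edge coverage: each edge of G has both endpoints in at least one bag. Running intersection: for every vertex, the bags containing it form a connected subtree. All three properties hold, so this is a valid tree decomposition of width max|bag| − 1 = 3, and hence tw(G) ≤ 3.

Yes; width 3.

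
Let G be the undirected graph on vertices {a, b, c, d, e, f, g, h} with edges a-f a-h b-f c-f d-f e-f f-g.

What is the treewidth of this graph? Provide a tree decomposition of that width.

Each bag holds 2 vertices, so the decomposition has width 1, which upper-bounds the treewidth. G has an edge, so its treewidth is at least 1. Hence tw(G) = 1 exactly.

Treewidth 1.
One such decomposition:
Bags: B1 = {a, f}  B2 = {b, f}  B3 = {c, f}  B4 = {f, g}  B5 = {d, f}  B6 = {a, h}  B7 = {e, f}
Tree: B1–B2, B2–B3, B1–B4, B4–B5, B1–B6, B5–B7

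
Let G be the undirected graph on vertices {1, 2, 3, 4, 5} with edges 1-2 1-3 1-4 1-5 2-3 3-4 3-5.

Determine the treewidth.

2

A width-2 tree decomposition is:
Bags: B1 = {1, 2, 3}  B2 = {1, 3, 4}  B3 = {1, 3, 5}
Tree: B1–B2, B1–B3
Each bag holds 3 vertices, so the decomposition has width 2, which upper-bounds the treewidth. Conversely, {1, 2, 3} is a clique of size 3, and the vertices of any clique must share a bag in every tree decomposition; so some bag has ≥ 3 vertices and tw(G) ≥ 2. The upper and lower bounds meet at 2, so that is the treewidth.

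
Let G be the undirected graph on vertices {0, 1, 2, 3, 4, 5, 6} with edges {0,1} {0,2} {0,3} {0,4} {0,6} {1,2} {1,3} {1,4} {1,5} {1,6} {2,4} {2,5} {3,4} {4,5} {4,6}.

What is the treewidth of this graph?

A width-3 tree decomposition is:
Bags: B1 = {0, 1, 3, 4}  B2 = {0, 1, 2, 4}  B3 = {0, 1, 4, 6}  B4 = {1, 2, 4, 5}
Tree: B1–B2, B1–B3, B2–B4
The largest bag has 4 vertices, giving width 3; this decomposition certifies tw(G) ≤ 3. For the lower bound, the 4 vertices {0, 1, 2, 4} are pairwise adjacent, and any tree decomposition puts a clique entirely inside one bag — forcing width ≥ 3. Combining the bounds, tw(G) = 3.

3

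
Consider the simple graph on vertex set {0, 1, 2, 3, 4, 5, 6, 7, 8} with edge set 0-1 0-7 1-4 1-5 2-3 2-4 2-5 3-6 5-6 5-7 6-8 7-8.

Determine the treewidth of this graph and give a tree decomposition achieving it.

Treewidth 3.
One optimal decomposition is:
Bags: B1 = {0, 1, 2, 4}  B2 = {0, 1, 2, 5}  B3 = {0, 2, 5, 7}  B4 = {2, 3, 5, 7}  B5 = {3, 5, 6, 7}  B6 = {3, 6, 7, 8}
Tree: B1–B2, B2–B3, B3–B4, B4–B5, B5–B6

Every bag has size at most 4, so the width is 4 − 1 = 3 and tw(G) ≤ 3. For the lower bound: the 4 vertex sets {0,1,4}, {2}, {5}, {3,6,7,8} are disjoint, each induces a connected subgraph, and every pair is joined by at least one edge of G. Contracting each set to a single vertex therefore yields K_{4} as a minor, and since treewidth is minor-monotone, tw(G) ≥ tw(K_{4}) = 3. Combining the bounds, tw(G) = 3.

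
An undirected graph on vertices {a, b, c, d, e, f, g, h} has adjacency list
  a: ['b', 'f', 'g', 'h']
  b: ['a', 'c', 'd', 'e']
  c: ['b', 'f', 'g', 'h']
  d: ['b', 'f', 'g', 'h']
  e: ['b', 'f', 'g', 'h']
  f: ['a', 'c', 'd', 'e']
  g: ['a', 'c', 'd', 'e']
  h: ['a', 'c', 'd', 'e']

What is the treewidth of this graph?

A width-4 tree decomposition is:
Bags: B1 = {b, c, f, g, h}  B2 = {b, e, f, g, h}  B3 = {a, b, f, g, h}  B4 = {b, d, f, g, h}
Tree: B1–B2, B2–B3, B3–B4
The largest bag has 5 vertices, giving width 4; this decomposition certifies tw(G) ≤ 4. For the lower bound: the 5 vertex sets {c,h}, {e,g}, {a,b}, {f}, {d} are disjoint, each induces a connected subgraph, and every pair is joined by at least one edge of G. Contracting each set to a single vertex therefore yields K_{5} as a minor, and since treewidth is minor-monotone, tw(G) ≥ tw(K_{5}) = 4. Combining the bounds, tw(G) = 4.

4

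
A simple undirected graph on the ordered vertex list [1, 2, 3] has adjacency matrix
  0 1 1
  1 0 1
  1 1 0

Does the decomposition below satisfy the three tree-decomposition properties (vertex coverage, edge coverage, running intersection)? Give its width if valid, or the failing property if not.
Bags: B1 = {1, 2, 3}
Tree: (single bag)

Every vertex of G appears in some bag (union = {1, 2, 3}); every edge is covered by a bag; and for each vertex v the set of bags containing v is connected in the bag tree. The decomposition is therefore valid. The largest bag has 3 vertices, so the width is 2.

Yes; width 2.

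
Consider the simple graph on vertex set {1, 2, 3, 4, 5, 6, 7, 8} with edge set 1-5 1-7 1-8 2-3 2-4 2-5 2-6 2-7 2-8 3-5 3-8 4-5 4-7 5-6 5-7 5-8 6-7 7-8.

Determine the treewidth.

A width-3 tree decomposition is:
Bags: B1 = {2, 5, 7, 8}  B2 = {1, 5, 7, 8}  B3 = {2, 4, 5, 7}  B4 = {2, 3, 5, 8}  B5 = {2, 5, 6, 7}
Tree: B1–B2, B1–B3, B1–B4, B3–B5
The largest bag has 4 vertices, giving width 3; this decomposition certifies tw(G) ≤ 3. For the lower bound, the 4 vertices {1, 5, 7, 8} are pairwise adjacent, and any tree decomposition puts a clique entirely inside one bag — forcing width ≥ 3. Combining the bounds, tw(G) = 3.

3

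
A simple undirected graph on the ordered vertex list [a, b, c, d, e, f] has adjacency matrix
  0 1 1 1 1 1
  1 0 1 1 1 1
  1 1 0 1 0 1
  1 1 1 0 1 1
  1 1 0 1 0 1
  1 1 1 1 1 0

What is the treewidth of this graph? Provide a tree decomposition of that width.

Treewidth 4.
Bags: B1 = {a, b, d, e, f}  B2 = {a, b, c, d, f}
Tree: B1–B2

Each bag holds 5 vertices, so the decomposition has width 4, which upper-bounds the treewidth. Conversely, {a, b, d, e, f} is a clique of size 5, and the vertices of any clique must share a bag in every tree decomposition; so some bag has ≥ 5 vertices and tw(G) ≥ 4. Combining the bounds, tw(G) = 4.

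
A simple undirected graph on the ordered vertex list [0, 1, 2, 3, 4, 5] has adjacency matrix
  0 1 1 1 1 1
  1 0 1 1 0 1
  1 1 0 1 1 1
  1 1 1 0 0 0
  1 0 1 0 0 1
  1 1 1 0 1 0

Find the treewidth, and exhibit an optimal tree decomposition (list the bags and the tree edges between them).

Every bag has size at most 4, so the width is 4 − 1 = 3 and tw(G) ≤ 3. On the other hand G contains the 4-clique {0, 1, 2, 3}. A clique must lie in a single bag of any decomposition, so no decomposition can have width below 3. Combining the bounds, tw(G) = 3.

Treewidth 3.
One such decomposition:
Bags: B1 = {0, 1, 2, 5}  B2 = {0, 2, 4, 5}  B3 = {0, 1, 2, 3}
Tree: B1–B2, B1–B3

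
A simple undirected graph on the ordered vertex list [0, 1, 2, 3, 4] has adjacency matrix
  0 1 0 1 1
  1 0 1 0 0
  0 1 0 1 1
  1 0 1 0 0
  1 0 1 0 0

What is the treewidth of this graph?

2

A width-2 tree decomposition is:
Bags: B1 = {0, 2, 4}  B2 = {0, 2, 3}  B3 = {0, 1, 2}
Tree: B1–B2, B2–B3
Every bag has size at most 3, so the width is 3 − 1 = 2 and tw(G) ≤ 2. The edges 4–0–3–2–4 form a cycle, so G is not a tree and its treewidth is at least 2. The upper and lower bounds meet at 2, so that is the treewidth.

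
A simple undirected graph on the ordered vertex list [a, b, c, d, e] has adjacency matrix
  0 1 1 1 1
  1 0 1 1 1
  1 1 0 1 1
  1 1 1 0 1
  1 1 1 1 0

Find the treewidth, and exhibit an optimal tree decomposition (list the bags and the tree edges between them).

Treewidth 4.
One such decomposition:
Bags: B1 = {a, b, c, d, e}
Tree: (single bag)

A single bag containing all 5 vertices is trivially a valid decomposition of width 4. On the other hand G contains the 5-clique {a, b, c, d, e}. A clique must lie in a single bag of any decomposition, so no decomposition can have width below 4. Hence tw(G) = 4 exactly.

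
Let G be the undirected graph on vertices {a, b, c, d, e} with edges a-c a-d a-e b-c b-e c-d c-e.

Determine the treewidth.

A width-2 tree decomposition is:
Bags: B1 = {a, c, e}  B2 = {b, c, e}  B3 = {a, c, d}
Tree: B1–B2, B1–B3
Every bag has size at most 3, so the width is 3 − 1 = 2 and tw(G) ≤ 2. On the other hand G contains the 3-clique {a, c, d}. A clique must lie in a single bag of any decomposition, so no decomposition can have width below 2. The upper and lower bounds meet at 2, so that is the treewidth.

2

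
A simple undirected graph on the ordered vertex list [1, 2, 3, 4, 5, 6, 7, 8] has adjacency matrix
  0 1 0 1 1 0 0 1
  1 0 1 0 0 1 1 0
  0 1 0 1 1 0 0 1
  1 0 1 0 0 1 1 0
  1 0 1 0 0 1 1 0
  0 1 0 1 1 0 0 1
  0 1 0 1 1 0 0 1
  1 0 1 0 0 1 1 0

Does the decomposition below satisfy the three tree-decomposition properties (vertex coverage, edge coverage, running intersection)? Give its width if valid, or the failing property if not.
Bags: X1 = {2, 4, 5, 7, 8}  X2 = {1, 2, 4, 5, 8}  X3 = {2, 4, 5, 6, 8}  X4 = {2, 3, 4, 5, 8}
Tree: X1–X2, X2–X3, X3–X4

Yes; width 4.

Checking the three conditions: (i) the bags cover all of {1, 2, 3, 4, 5, 6, 7, 8}; (ii) for each edge, some bag contains both endpoints; (iii) the bags containing any fixed vertex form a subtree. All hold, so the decomposition is valid with width 5 − 1 = 4.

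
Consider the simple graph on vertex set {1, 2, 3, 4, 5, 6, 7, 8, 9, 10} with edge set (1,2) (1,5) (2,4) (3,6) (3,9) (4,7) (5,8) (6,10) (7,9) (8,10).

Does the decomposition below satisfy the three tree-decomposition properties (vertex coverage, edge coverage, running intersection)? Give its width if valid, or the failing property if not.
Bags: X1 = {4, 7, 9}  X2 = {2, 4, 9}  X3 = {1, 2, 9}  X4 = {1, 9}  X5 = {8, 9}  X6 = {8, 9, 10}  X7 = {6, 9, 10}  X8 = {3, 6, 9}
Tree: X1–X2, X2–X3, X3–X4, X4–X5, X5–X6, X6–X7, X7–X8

No — vertex 5 appears in no bag.

A tree decomposition must satisfy three properties: every vertex lies in some bag; for every edge, both endpoints lie together in some bag; and for every vertex, the bags containing it form a connected subtree. Here vertex 5 appears in no bag, so the decomposition is invalid.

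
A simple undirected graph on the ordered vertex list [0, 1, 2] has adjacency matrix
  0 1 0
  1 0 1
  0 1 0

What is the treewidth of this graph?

1

A width-1 tree decomposition is:
Bags: B1 = {0, 1}  B2 = {1, 2}
Tree: B1–B2
Every bag has size at most 2, so the width is 2 − 1 = 1 and tw(G) ≤ 1. Any graph with an edge has treewidth ≥ 1, and G has the edge 1–0. The upper and lower bounds meet at 1, so that is the treewidth.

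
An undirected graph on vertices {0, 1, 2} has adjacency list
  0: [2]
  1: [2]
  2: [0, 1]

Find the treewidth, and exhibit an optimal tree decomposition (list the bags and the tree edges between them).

Treewidth 1.
One such decomposition:
Bags: B1 = {0, 2}  B2 = {1, 2}
Tree: B1–B2

The largest bag has 2 vertices, giving width 1; this decomposition certifies tw(G) ≤ 1. Since G has at least one edge (e.g. 0–2), it is not an edgeless graph, so tw(G) ≥ 1. The upper and lower bounds meet at 1, so that is the treewidth.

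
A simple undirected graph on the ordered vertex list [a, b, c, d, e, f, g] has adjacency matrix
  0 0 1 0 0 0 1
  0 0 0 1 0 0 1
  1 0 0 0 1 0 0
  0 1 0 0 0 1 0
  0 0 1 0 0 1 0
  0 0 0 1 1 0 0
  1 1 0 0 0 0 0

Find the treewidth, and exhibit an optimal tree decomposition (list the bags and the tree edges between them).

Treewidth 2.
One such decomposition:
Bags: B1 = {a, c, e}  B2 = {a, e, f}  B3 = {a, d, f}  B4 = {a, b, d}  B5 = {a, b, g}
Tree: B1–B2, B2–B3, B3–B4, B4–B5

Every bag has size at most 3, so the width is 3 − 1 = 2 and tw(G) ≤ 2. The edges a–c–e–f–d–b–g–a form a cycle, so G is not a tree and its treewidth is at least 2. Combining the bounds, tw(G) = 2.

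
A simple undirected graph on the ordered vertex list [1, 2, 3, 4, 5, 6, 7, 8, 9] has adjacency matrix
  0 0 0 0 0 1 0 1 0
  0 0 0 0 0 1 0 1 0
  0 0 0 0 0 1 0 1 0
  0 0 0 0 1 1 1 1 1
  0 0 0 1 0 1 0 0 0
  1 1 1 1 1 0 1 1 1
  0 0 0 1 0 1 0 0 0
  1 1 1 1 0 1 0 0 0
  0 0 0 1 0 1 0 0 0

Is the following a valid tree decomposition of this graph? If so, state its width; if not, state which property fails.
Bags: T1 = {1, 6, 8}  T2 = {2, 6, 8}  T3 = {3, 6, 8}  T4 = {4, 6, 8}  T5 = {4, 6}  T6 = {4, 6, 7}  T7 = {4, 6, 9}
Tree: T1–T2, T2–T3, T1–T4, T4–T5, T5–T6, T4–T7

No — vertex 5 appears in no bag.

A tree decomposition must satisfy three properties: every vertex lies in some bag; for every edge, both endpoints lie together in some bag; and for every vertex, the bags containing it form a connected subtree. Here vertex 5 appears in no bag, so the decomposition is invalid.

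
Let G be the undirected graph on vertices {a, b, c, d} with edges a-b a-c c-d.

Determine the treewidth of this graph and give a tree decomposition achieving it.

Every bag has size at most 2, so the width is 2 − 1 = 1 and tw(G) ≤ 1. Since G has at least one edge (e.g. c–a), it is not an edgeless graph, so tw(G) ≥ 1. Therefore the treewidth is 1.

Treewidth 1.
One optimal decomposition is:
Bags: B1 = {a, c}  B2 = {c, d}  B3 = {a, b}
Tree: B1–B2, B1–B3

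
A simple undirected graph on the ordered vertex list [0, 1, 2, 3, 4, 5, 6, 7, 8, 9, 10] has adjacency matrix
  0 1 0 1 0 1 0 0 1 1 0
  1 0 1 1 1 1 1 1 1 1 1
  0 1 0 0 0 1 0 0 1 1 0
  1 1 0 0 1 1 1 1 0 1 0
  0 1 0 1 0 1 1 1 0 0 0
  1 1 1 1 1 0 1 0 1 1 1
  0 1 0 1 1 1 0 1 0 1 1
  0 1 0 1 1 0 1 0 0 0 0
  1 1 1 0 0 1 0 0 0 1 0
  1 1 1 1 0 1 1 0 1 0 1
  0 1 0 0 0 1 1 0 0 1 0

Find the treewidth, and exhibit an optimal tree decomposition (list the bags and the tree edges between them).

Each bag holds 5 vertices, so the decomposition has width 4, which upper-bounds the treewidth. Conversely, {0, 1, 5, 8, 9} is a clique of size 5, and the vertices of any clique must share a bag in every tree decomposition; so some bag has ≥ 5 vertices and tw(G) ≥ 4. Therefore the treewidth is 4.

Treewidth 4.
Bags: B1 = {0, 1, 3, 5, 9}  B2 = {0, 1, 5, 8, 9}  B3 = {1, 3, 5, 6, 9}  B4 = {1, 3, 4, 5, 6}  B5 = {1, 3, 4, 6, 7}  B6 = {1, 5, 6, 9, 10}  B7 = {1, 2, 5, 8, 9}
Tree: B1–B2, B1–B3, B3–B4, B4–B5, B3–B6, B2–B7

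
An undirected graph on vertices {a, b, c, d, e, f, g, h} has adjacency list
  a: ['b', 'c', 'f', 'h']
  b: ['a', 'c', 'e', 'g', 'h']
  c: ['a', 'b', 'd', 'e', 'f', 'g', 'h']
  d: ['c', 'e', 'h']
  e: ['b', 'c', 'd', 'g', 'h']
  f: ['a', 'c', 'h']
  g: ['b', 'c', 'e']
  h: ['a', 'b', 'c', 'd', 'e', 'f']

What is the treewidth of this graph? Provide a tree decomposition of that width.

Every bag has size at most 4, so the width is 4 − 1 = 3 and tw(G) ≤ 3. On the other hand G contains the 4-clique {b, c, e, g}. A clique must lie in a single bag of any decomposition, so no decomposition can have width below 3. Therefore the treewidth is 3.

Treewidth 3.
Bags: B1 = {b, c, e, g}  B2 = {b, c, e, h}  B3 = {a, b, c, h}  B4 = {a, c, f, h}  B5 = {c, d, e, h}
Tree: B1–B2, B2–B3, B3–B4, B2–B5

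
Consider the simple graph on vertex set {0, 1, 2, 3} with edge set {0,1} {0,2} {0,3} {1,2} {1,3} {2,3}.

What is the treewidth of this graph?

A width-3 tree decomposition is:
Bags: B1 = {0, 1, 2, 3}
Tree: (single bag)
With just one bag of size 4, the width is 4 − 1 = 3, so tw(G) ≤ 3. On the other hand G contains the 4-clique {0, 1, 2, 3}. A clique must lie in a single bag of any decomposition, so no decomposition can have width below 3. The upper and lower bounds meet at 3, so that is the treewidth.

3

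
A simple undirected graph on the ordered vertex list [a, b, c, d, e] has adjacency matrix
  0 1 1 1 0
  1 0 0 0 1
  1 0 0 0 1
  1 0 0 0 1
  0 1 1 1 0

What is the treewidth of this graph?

2

A width-2 tree decomposition is:
Bags: B1 = {a, c, e}  B2 = {a, d, e}  B3 = {a, b, e}
Tree: B1–B2, B2–B3
Every bag has size at most 3, so the width is 3 − 1 = 2 and tw(G) ≤ 2. Since c–a–d–e–c is a cycle in G, G is not acyclic. Forests are exactly the graphs of treewidth ≤ 1, so tw(G) ≥ 2. Combining the bounds, tw(G) = 2.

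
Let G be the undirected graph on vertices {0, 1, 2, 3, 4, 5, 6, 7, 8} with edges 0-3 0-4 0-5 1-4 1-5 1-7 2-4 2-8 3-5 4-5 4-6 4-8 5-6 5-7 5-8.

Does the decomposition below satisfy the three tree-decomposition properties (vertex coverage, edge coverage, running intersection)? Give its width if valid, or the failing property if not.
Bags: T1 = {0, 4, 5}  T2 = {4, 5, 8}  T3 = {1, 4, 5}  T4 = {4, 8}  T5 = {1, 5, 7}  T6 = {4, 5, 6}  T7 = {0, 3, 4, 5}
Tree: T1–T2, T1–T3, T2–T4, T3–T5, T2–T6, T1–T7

No — vertex 2 appears in no bag.

A tree decomposition must satisfy three properties: every vertex lies in some bag; for every edge, both endpoints lie together in some bag; and for every vertex, the bags containing it form a connected subtree. Here vertex 2 appears in no bag, so the decomposition is invalid.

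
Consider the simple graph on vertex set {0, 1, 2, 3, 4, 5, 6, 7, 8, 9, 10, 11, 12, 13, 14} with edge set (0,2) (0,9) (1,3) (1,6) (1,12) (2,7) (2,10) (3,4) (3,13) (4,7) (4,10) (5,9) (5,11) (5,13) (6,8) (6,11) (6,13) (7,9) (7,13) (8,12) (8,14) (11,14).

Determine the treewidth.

3

A width-3 tree decomposition is:
Bags: B1 = {0, 2, 9, 10}  B2 = {2, 7, 9, 10}  B3 = {4, 7, 9, 10}  B4 = {4, 5, 7, 9}  B5 = {4, 5, 7, 13}  B6 = {3, 4, 5, 13}  B7 = {3, 5, 11, 13}  B8 = {3, 6, 11, 13}  B9 = {1, 3, 6, 11}  B10 = {1, 6, 11, 14}  B11 = {1, 6, 8, 14}  B12 = {1, 8, 12, 14}
Tree: B1–B2, B2–B3, B3–B4, B4–B5, B5–B6, B6–B7, B7–B8, B8–B9, B9–B10, B10–B11, B11–B12
Each bag holds 4 vertices, so the decomposition has width 3, which upper-bounds the treewidth. For the lower bound: the 4 vertex sets {0,2,10}, {9}, {7}, {3,4,5,13} are disjoint, each induces a connected subgraph, and every pair is joined by at least one edge of G. Contracting each set to a single vertex therefore yields K_{4} as a minor, and since treewidth is minor-monotone, tw(G) ≥ tw(K_{4}) = 3. Combining the bounds, tw(G) = 3.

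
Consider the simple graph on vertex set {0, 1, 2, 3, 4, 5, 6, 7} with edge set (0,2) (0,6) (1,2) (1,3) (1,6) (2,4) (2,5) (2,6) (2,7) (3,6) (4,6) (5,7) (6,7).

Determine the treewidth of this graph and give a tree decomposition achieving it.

Every bag has size at most 3, so the width is 3 − 1 = 2 and tw(G) ≤ 2. Conversely, {2, 5, 7} is a clique of size 3, and the vertices of any clique must share a bag in every tree decomposition; so some bag has ≥ 3 vertices and tw(G) ≥ 2. The upper and lower bounds meet at 2, so that is the treewidth.

Treewidth 2.
One such decomposition:
Bags: B1 = {2, 4, 6}  B2 = {2, 6, 7}  B3 = {1, 2, 6}  B4 = {0, 2, 6}  B5 = {1, 3, 6}  B6 = {2, 5, 7}
Tree: B1–B2, B1–B3, B2–B4, B3–B5, B2–B6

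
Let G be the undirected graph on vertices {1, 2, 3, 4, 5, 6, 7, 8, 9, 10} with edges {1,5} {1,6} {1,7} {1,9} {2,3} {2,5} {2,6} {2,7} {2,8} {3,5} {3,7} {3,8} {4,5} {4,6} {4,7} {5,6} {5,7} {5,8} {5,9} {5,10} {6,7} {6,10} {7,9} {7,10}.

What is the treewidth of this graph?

A width-3 tree decomposition is:
Bags: B1 = {1, 5, 6, 7}  B2 = {2, 5, 6, 7}  B3 = {2, 3, 5, 7}  B4 = {4, 5, 6, 7}  B5 = {1, 5, 7, 9}  B6 = {2, 3, 5, 8}  B7 = {5, 6, 7, 10}
Tree: B1–B2, B2–B3, B1–B4, B1–B5, B3–B6, B4–B7
Each bag holds 4 vertices, so the decomposition has width 3, which upper-bounds the treewidth. Conversely, {2, 3, 5, 8} is a clique of size 4, and the vertices of any clique must share a bag in every tree decomposition; so some bag has ≥ 4 vertices and tw(G) ≥ 3. The upper and lower bounds meet at 3, so that is the treewidth.

3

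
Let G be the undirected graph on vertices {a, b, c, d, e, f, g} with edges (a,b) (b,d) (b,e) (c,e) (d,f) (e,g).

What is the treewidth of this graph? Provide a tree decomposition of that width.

Every bag has size at most 2, so the width is 2 − 1 = 1 and tw(G) ≤ 1. Any graph with an edge has treewidth ≥ 1, and G has the edge b–e. The upper and lower bounds meet at 1, so that is the treewidth.

Treewidth 1.
One optimal decomposition is:
Bags: B1 = {b, e}  B2 = {c, e}  B3 = {a, b}  B4 = {b, d}  B5 = {e, g}  B6 = {d, f}
Tree: B1–B2, B1–B3, B1–B4, B2–B5, B4–B6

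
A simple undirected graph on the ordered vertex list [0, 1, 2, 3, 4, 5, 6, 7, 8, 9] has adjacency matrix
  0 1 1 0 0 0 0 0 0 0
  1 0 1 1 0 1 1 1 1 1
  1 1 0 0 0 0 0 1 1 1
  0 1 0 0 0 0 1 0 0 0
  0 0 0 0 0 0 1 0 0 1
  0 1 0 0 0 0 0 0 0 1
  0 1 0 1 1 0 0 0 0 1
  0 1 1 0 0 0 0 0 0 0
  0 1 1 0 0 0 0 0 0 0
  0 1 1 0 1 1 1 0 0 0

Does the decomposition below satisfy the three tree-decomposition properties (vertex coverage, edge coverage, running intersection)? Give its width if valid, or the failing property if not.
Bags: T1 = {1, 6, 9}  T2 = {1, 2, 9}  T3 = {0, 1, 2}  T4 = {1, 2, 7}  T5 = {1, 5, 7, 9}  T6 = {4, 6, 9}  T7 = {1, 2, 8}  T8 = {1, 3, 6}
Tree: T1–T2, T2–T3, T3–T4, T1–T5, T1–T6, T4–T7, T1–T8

A tree decomposition must satisfy three properties: every vertex lies in some bag; for every edge, both endpoints lie together in some bag; and for every vertex, the bags containing it form a connected subtree. Here bags containing vertex 7 are not connected in the tree, so the decomposition is invalid.

No — bags containing vertex 7 are not connected in the tree.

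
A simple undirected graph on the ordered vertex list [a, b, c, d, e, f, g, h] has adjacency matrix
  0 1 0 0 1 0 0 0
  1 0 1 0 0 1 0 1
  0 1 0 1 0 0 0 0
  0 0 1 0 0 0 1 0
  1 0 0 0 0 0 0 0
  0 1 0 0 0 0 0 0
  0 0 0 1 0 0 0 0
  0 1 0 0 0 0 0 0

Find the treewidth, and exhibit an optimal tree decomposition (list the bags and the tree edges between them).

Treewidth 1.
One such decomposition:
Bags: B1 = {b, c}  B2 = {c, d}  B3 = {d, g}  B4 = {a, b}  B5 = {b, h}  B6 = {b, f}  B7 = {a, e}
Tree: B1–B2, B2–B3, B1–B4, B4–B5, B5–B6, B4–B7

Each bag holds 2 vertices, so the decomposition has width 1, which upper-bounds the treewidth. Since G has at least one edge (e.g. c–b), it is not an edgeless graph, so tw(G) ≥ 1. Hence tw(G) = 1 exactly.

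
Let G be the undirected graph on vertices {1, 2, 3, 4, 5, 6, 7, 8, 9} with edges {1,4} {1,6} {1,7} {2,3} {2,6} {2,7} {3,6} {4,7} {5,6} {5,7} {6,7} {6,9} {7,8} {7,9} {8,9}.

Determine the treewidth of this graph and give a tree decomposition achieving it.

Treewidth 2.
Bags: B1 = {5, 6, 7}  B2 = {6, 7, 9}  B3 = {2, 6, 7}  B4 = {7, 8, 9}  B5 = {2, 3, 6}  B6 = {1, 6, 7}  B7 = {1, 4, 7}
Tree: B1–B2, B2–B3, B2–B4, B3–B5, B3–B6, B6–B7

Every bag has size at most 3, so the width is 3 − 1 = 2 and tw(G) ≤ 2. On the other hand G contains the 3-clique {2, 3, 6}. A clique must lie in a single bag of any decomposition, so no decomposition can have width below 2. The upper and lower bounds meet at 2, so that is the treewidth.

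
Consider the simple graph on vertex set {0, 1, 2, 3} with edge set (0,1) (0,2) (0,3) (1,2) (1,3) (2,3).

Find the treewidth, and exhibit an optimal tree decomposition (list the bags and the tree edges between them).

A single bag containing all 4 vertices is trivially a valid decomposition of width 3. On the other hand G contains the 4-clique {0, 1, 2, 3}. A clique must lie in a single bag of any decomposition, so no decomposition can have width below 3. Therefore the treewidth is 3.

Treewidth 3.
Bags: B1 = {0, 1, 2, 3}
Tree: (single bag)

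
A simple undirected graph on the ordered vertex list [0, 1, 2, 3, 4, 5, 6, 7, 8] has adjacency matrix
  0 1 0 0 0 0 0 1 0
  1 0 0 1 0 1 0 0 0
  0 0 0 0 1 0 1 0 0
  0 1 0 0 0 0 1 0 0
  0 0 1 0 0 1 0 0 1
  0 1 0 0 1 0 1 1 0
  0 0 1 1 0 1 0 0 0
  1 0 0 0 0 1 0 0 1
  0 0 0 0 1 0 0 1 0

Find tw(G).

A width-3 tree decomposition is:
Bags: B1 = {0, 1, 7, 8}  B2 = {1, 5, 7, 8}  B3 = {1, 4, 5, 8}  B4 = {1, 3, 4, 5}  B5 = {3, 4, 5, 6}  B6 = {2, 3, 4, 6}
Tree: B1–B2, B2–B3, B3–B4, B4–B5, B5–B6
Every bag has size at most 4, so the width is 4 − 1 = 3 and tw(G) ≤ 3. For the lower bound: the 4 vertex sets {0,7,8}, {1}, {5}, {2,3,4,6} are disjoint, each induces a connected subgraph, and every pair is joined by at least one edge of G. Contracting each set to a single vertex therefore yields K_{4} as a minor, and since treewidth is minor-monotone, tw(G) ≥ tw(K_{4}) = 3. Therefore the treewidth is 3.

3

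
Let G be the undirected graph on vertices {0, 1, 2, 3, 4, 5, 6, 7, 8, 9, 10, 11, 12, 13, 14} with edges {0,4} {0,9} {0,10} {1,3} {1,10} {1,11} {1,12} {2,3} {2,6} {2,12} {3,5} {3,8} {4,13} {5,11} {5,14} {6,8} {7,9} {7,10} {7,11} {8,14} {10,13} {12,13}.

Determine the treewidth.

A width-3 tree decomposition is:
Bags: B1 = {2, 6, 8, 14}  B2 = {2, 3, 8, 14}  B3 = {2, 3, 5, 14}  B4 = {2, 3, 5, 12}  B5 = {1, 3, 5, 12}  B6 = {1, 5, 11, 12}  B7 = {1, 11, 12, 13}  B8 = {1, 10, 11, 13}  B9 = {7, 10, 11, 13}  B10 = {4, 7, 10, 13}  B11 = {0, 4, 7, 10}  B12 = {0, 4, 7, 9}
Tree: B1–B2, B2–B3, B3–B4, B4–B5, B5–B6, B6–B7, B7–B8, B8–B9, B9–B10, B10–B11, B11–B12
Every bag has size at most 4, so the width is 4 − 1 = 3 and tw(G) ≤ 3. For the lower bound: the 4 vertex sets {6,8,14}, {2}, {3}, {1,5,11,12} are disjoint, each induces a connected subgraph, and every pair is joined by at least one edge of G. Contracting each set to a single vertex therefore yields K_{4} as a minor, and since treewidth is minor-monotone, tw(G) ≥ tw(K_{4}) = 3. The upper and lower bounds meet at 3, so that is the treewidth.

3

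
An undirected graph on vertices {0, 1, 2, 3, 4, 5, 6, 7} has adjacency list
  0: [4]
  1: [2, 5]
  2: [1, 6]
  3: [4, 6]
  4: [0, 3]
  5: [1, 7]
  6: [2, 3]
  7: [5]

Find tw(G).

1

A width-1 tree decomposition is:
Bags: B1 = {5, 7}  B2 = {1, 5}  B3 = {1, 2}  B4 = {2, 6}  B5 = {3, 6}  B6 = {3, 4}  B7 = {0, 4}
Tree: B1–B2, B2–B3, B3–B4, B4–B5, B5–B6, B6–B7
Every bag has size at most 2, so the width is 2 − 1 = 1 and tw(G) ≤ 1. Since G has at least one edge (e.g. 7–5), it is not an edgeless graph, so tw(G) ≥ 1. Hence tw(G) = 1 exactly.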